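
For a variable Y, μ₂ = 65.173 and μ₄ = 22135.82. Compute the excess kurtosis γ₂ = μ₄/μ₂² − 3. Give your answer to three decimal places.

2.211

μ₂² = 65.173² = 4247.51993
μ₄/μ₂² = 22135.82 / 4247.51993 = 5.21147
γ₂ = 5.21147 − 3 ≈ 2.211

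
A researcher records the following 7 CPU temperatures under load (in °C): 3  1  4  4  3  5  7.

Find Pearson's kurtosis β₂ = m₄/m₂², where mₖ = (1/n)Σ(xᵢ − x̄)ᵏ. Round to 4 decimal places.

x̄ = 3.8571
Σ(xᵢ − x̄)² = 20.8571 ⇒ m₂ = 2.97959
Σ(xᵢ − x̄)⁴ = 166.9913 ⇒ m₄ = 23.85589
m₂² = 8.87797
β₂ = m₄/m₂² = 23.85589 / 8.87797 ≈ 2.6871

2.6871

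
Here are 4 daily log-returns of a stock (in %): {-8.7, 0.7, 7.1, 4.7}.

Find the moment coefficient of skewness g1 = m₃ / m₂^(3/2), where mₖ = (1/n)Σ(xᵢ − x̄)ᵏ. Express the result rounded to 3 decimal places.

-0.702

x̄ = (-8.7 + 0.7 + 7.1 + 4.7) / 4 = 0.9500
deviations (xᵢ − x̄): -9.6500, -0.2500, 6.1500, 3.7500
Σ(xᵢ − x̄)² = 145.0700 ⇒ m₂ = 145.0700/4 = 36.26750
Σ(xᵢ − x̄)³ = -613.3050 ⇒ m₃ = -613.3050/4 = -153.32625
m₂^(3/2) = 36.26750^(1.5) = 218.41197
g1 = m₃ / m₂^(3/2) = -153.32625 / 218.41197 ≈ -0.702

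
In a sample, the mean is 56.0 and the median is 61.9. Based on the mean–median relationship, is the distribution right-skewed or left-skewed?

mean − median = 56.0 − 61.9 = -5.9
mean < median ⇒ the longer tail is on the left ⇒ left-skewed (negatively skewed).

left-skewed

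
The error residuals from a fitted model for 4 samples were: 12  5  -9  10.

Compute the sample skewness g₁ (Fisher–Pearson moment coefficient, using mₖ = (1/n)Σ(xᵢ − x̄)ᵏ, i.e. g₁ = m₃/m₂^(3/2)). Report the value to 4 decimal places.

x̄ = (12 + 5 - 9 + 10) / 4 = 4.5000
deviations (xᵢ − x̄): 7.5000, 0.5000, -13.5000, 5.5000
Σ(xᵢ − x̄)² = 269.0000 ⇒ m₂ = 269.0000/4 = 67.25000
Σ(xᵢ − x̄)³ = -1872.0000 ⇒ m₃ = -1872.0000/4 = -468.00000
m₂^(3/2) = 67.25000^(1.5) = 551.49100
g₁ = m₃ / m₂^(3/2) = -468.00000 / 551.49100 ≈ -0.8486

-0.8486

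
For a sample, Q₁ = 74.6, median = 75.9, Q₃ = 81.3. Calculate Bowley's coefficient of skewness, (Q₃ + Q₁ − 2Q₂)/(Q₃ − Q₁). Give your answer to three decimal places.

0.612

numerator: Q₃ + Q₁ − 2Q₂ = 81.3 + 74.6 − 2×75.9 = 4.1000
denominator: Q₃ − Q₁ = 81.3 − 74.6 = 6.7000
Bowley skewness = 4.1000 / 6.7000 ≈ 0.612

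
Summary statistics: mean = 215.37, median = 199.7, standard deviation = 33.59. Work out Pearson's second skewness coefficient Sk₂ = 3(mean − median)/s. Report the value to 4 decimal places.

1.3995

Sk₂ = 3(215.37 − 199.7) / 33.59 = 3 × 15.6700 / 33.59
    = 47.0100 / 33.59 ≈ 1.3995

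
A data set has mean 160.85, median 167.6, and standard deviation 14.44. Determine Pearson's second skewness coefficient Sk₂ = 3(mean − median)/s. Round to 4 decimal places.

Sk₂ = 3(160.85 − 167.6) / 14.44 = 3 × -6.7500 / 14.44
    = -20.2500 / 14.44 ≈ -1.4024

-1.4024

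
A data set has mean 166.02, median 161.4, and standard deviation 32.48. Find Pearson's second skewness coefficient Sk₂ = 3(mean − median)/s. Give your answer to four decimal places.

0.4267

Sk₂ = 3(166.02 − 161.4) / 32.48 = 3 × 4.6200 / 32.48
    = 13.8600 / 32.48 ≈ 0.4267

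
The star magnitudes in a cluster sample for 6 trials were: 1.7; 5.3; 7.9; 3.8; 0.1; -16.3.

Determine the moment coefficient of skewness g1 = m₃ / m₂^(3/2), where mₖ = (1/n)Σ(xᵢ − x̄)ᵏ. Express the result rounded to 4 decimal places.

x̄ = (1.7 + 5.3 + 7.9 + 3.8 + 0.1 - 16.3) / 6 = 0.4167
deviations (xᵢ − x̄): 1.2833, 4.8833, 7.4833, 3.3833, -0.3167, -16.7167
Σ(xᵢ − x̄)² = 372.4883 ⇒ m₂ = 372.4883/6 = 62.08139
Σ(xᵢ − x̄)³ = -4095.0894 ⇒ m₃ = -4095.0894/6 = -682.51491
m₂^(3/2) = 62.08139^(1.5) = 489.15009
g1 = m₃ / m₂^(3/2) = -682.51491 / 489.15009 ≈ -1.3953

-1.3953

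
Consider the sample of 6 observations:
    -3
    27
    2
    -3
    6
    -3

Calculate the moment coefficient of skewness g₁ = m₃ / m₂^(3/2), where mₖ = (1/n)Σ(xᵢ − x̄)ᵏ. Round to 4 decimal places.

x̄ = (-3 + 27 + 2 - 3 + 6 - 3) / 6 = 4.3333
deviations (xᵢ − x̄): -7.3333, 22.6667, -2.3333, -7.3333, 1.6667, -7.3333
Σ(xᵢ − x̄)² = 683.3333 ⇒ m₂ = 683.3333/6 = 113.88889
Σ(xᵢ − x̄)³ = 10454.4444 ⇒ m₃ = 10454.4444/6 = 1742.40741
m₂^(3/2) = 113.88889^(1.5) = 1215.40784
g₁ = m₃ / m₂^(3/2) = 1742.40741 / 1215.40784 ≈ 1.4336

1.4336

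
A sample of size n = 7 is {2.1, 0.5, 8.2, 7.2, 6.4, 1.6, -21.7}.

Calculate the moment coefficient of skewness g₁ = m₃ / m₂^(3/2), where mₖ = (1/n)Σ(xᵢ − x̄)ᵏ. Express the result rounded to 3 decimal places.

x̄ = (2.1 + 0.5 + 8.2 + 7.2 + 6.4 + 1.6 - 21.7) / 7 = 0.6143
deviations (xᵢ − x̄): 1.4857, -0.1143, 7.5857, 6.5857, 5.7857, 0.9857, -22.3143
Σ(xᵢ − x̄)² = 635.5086 ⇒ m₂ = 635.5086/7 = 90.78694
Σ(xᵢ − x̄)³ = -10190.8451 ⇒ m₃ = -10190.8451/7 = -1455.83501
m₂^(3/2) = 90.78694^(1.5) = 865.03775
g₁ = m₃ / m₂^(3/2) = -1455.83501 / 865.03775 ≈ -1.683

-1.683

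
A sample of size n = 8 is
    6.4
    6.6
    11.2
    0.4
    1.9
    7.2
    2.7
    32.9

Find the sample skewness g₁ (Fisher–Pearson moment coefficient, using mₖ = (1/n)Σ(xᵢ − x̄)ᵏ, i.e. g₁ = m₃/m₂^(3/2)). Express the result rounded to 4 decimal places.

x̄ = (6.4 + 6.6 + 11.2 + 0.4 + 1.9 + 7.2 + 2.7 + 32.9) / 8 = 8.6625
deviations (xᵢ − x̄): -2.2625, -2.0625, 2.5375, -8.2625, -6.7625, -1.4625, -5.9625, 24.2375
Σ(xᵢ − x̄)² = 754.9587 ⇒ m₂ = 754.9587/8 = 94.36984
Σ(xᵢ − x̄)³ = 13146.0243 ⇒ m₃ = 13146.0243/8 = 1643.25304
m₂^(3/2) = 94.36984^(1.5) = 916.74775
g₁ = m₃ / m₂^(3/2) = 1643.25304 / 916.74775 ≈ 1.7925

1.7925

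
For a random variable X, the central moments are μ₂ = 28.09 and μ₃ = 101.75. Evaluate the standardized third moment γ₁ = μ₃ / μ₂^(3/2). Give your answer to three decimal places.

σ = √μ₂ = √28.09 = 5.30000
σ³ = μ₂^(3/2) = 148.87700
γ₁ = μ₃/σ³ = 101.75 / 148.87700 ≈ 0.683

0.683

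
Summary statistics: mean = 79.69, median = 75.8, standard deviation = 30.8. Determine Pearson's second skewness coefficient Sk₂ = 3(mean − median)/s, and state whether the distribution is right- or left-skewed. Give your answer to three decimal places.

Sk₂ = 3(79.69 − 75.8) / 30.8 = 3 × 3.8900 / 30.8
    = 11.6700 / 30.8 ≈ 0.379
Sk₂ > 0 ⇒ mean > median ⇒ right-skewed (positive skew).

0.379, right-skewed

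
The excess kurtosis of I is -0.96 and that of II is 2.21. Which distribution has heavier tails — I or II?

Higher excess kurtosis ⇒ heavier tails relative to the normal distribution.
-0.96 vs 2.21: the larger is 2.21, so II has heavier tails. (II is leptokurtic — heavier-than-normal tails; the other is platykurtic.)

II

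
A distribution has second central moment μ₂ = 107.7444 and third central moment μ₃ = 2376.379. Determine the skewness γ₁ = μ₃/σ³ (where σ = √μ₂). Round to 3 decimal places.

2.125

σ = √μ₂ = √107.7444 = 10.38000
σ³ = μ₂^(3/2) = 1118.38687
γ₁ = μ₃/σ³ = 2376.379 / 1118.38687 ≈ 2.125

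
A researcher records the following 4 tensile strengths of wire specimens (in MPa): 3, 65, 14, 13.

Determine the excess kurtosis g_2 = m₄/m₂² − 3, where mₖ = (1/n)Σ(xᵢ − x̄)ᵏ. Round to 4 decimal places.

-0.7385

x̄ = 23.7500
Σ(xᵢ − x̄)² = 2342.7500 ⇒ m₂ = 585.68750
Σ(xᵢ − x̄)⁴ = 3103090.5781 ⇒ m₄ = 775772.64453
m₂² = 343029.84766
g_2 = m₄/m₂² − 3 = 2.26153 − 3 ≈ -0.7385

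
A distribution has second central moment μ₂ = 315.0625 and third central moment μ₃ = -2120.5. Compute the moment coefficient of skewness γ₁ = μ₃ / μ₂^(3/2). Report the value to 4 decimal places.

σ = √μ₂ = √315.0625 = 17.75000
σ³ = μ₂^(3/2) = 5592.35938
γ₁ = μ₃/σ³ = -2120.5 / 5592.35938 ≈ -0.3792

-0.3792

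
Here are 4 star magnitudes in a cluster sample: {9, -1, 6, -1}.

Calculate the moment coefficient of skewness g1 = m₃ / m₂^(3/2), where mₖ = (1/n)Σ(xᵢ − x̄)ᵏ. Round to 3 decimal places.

0.171

x̄ = (9 - 1 + 6 - 1) / 4 = 3.2500
deviations (xᵢ − x̄): 5.7500, -4.2500, 2.7500, -4.2500
Σ(xᵢ − x̄)² = 76.7500 ⇒ m₂ = 76.7500/4 = 19.18750
Σ(xᵢ − x̄)³ = 57.3750 ⇒ m₃ = 57.3750/4 = 14.34375
m₂^(3/2) = 19.18750^(1.5) = 84.04804
g1 = m₃ / m₂^(3/2) = 14.34375 / 84.04804 ≈ 0.171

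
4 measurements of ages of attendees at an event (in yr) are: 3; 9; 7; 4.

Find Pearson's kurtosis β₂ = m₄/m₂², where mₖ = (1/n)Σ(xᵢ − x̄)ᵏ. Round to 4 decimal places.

1.3956

x̄ = 5.7500
Σ(xᵢ − x̄)² = 22.7500 ⇒ m₂ = 5.68750
Σ(xᵢ − x̄)⁴ = 180.5781 ⇒ m₄ = 45.14453
m₂² = 32.34766
β₂ = m₄/m₂² = 45.14453 / 32.34766 ≈ 1.3956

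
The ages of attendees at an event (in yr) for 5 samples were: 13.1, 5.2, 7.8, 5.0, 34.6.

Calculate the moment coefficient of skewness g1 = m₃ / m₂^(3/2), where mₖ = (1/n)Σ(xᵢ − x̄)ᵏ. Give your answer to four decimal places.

1.2638

x̄ = (13.1 + 5.2 + 7.8 + 5.0 + 34.6) / 5 = 13.1400
deviations (xᵢ − x̄): -0.0400, -7.9400, -5.3400, -8.1400, 21.4600
Σ(xᵢ − x̄)² = 618.3520 ⇒ m₂ = 618.3520/5 = 123.67040
Σ(xᵢ − x̄)³ = 8690.8154 ⇒ m₃ = 8690.8154/5 = 1738.16309
m₂^(3/2) = 123.67040^(1.5) = 1375.30382
g1 = m₃ / m₂^(3/2) = 1738.16309 / 1375.30382 ≈ 1.2638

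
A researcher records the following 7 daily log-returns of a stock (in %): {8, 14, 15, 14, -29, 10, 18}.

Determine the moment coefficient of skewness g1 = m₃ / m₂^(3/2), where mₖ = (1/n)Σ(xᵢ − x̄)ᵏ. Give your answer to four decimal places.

x̄ = (8 + 14 + 15 + 14 - 29 + 10 + 18) / 7 = 7.1429
deviations (xᵢ − x̄): 0.8571, 6.8571, 7.8571, 6.8571, -36.1429, 2.8571, 10.8571
Σ(xᵢ − x̄)² = 1588.8571 ⇒ m₂ = 1588.8571/7 = 226.97959
Σ(xᵢ − x̄)³ = -44779.9592 ⇒ m₃ = -44779.9592/7 = -6397.13703
m₂^(3/2) = 226.97959^(1.5) = 3419.63864
g1 = m₃ / m₂^(3/2) = -6397.13703 / 3419.63864 ≈ -1.8707

-1.8707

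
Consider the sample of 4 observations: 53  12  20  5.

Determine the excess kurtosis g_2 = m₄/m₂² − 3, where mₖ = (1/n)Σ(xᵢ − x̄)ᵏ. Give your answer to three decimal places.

x̄ = 22.5000
Σ(xᵢ − x̄)² = 1353.0000 ⇒ m₂ = 338.25000
Σ(xᵢ − x̄)⁴ = 971348.2500 ⇒ m₄ = 242837.06250
m₂² = 114413.06250
g_2 = m₄/m₂² − 3 = 2.12246 − 3 ≈ -0.878

-0.878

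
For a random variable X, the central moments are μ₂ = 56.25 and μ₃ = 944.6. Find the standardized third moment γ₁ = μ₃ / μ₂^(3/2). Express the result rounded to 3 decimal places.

σ = √μ₂ = √56.25 = 7.50000
σ³ = μ₂^(3/2) = 421.87500
γ₁ = μ₃/σ³ = 944.6 / 421.87500 ≈ 2.239

2.239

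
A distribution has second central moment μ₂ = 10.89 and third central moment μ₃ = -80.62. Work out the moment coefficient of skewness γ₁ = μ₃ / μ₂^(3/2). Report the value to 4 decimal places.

-2.2434

σ = √μ₂ = √10.89 = 3.30000
σ³ = μ₂^(3/2) = 35.93700
γ₁ = μ₃/σ³ = -80.62 / 35.93700 ≈ -2.2434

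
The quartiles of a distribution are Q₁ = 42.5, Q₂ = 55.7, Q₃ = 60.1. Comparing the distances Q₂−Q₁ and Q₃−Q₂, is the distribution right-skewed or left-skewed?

left-skewed

Q₂ − Q₁ = 13.2;  Q₃ − Q₂ = 4.4
Q₂ − Q₁ > Q₃ − Q₂ ⇒ the lower half is more spread out ⇒ left-skewed.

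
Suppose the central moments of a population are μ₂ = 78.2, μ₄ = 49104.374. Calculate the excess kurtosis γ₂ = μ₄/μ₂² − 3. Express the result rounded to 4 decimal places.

μ₂² = 78.2² = 6115.24000
μ₄/μ₂² = 49104.374 / 6115.24000 = 8.02984
γ₂ = 8.02984 − 3 ≈ 5.0298

5.0298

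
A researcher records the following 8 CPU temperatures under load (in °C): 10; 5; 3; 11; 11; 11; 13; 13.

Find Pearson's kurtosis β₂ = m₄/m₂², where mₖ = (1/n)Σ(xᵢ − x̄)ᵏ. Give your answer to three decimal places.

x̄ = 9.6250
Σ(xᵢ − x̄)² = 93.8750 ⇒ m₂ = 11.73438
Σ(xᵢ − x̄)⁴ = 2654.1816 ⇒ m₄ = 331.77271
m₂² = 137.69556
β₂ = m₄/m₂² = 331.77271 / 137.69556 ≈ 2.409

2.409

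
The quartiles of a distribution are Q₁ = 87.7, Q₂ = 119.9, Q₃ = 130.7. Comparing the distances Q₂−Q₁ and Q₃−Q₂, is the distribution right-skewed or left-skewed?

Q₂ − Q₁ = 32.2;  Q₃ − Q₂ = 10.8
Q₂ − Q₁ > Q₃ − Q₂ ⇒ the lower half is more spread out ⇒ left-skewed.

left-skewed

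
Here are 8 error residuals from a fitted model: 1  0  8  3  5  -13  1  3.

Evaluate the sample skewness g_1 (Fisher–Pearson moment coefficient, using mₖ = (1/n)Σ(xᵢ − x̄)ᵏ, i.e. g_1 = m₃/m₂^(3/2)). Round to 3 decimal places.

x̄ = (1 + 0 + 8 + 3 + 5 - 13 + 1 + 3) / 8 = 1.0000
deviations (xᵢ − x̄): 0.0000, -1.0000, 7.0000, 2.0000, 4.0000, -14.0000, 0.0000, 2.0000
Σ(xᵢ − x̄)² = 270.0000 ⇒ m₂ = 270.0000/8 = 33.75000
Σ(xᵢ − x̄)³ = -2322.0000 ⇒ m₃ = -2322.0000/8 = -290.25000
m₂^(3/2) = 33.75000^(1.5) = 196.06978
g_1 = m₃ / m₂^(3/2) = -290.25000 / 196.06978 ≈ -1.480

-1.480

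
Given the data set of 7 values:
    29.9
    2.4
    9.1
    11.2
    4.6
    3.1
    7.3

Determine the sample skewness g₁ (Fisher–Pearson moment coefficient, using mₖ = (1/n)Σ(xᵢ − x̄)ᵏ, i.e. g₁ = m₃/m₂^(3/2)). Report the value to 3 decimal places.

x̄ = (29.9 + 2.4 + 9.1 + 11.2 + 4.6 + 3.1 + 7.3) / 7 = 9.6571
deviations (xᵢ − x̄): 20.2429, -7.2571, -0.5571, 1.5429, -5.0571, -6.5571, -2.3571
Σ(xᵢ − x̄)² = 539.2571 ⇒ m₂ = 539.2571/7 = 77.03673
Σ(xᵢ − x̄)³ = 7491.9126 ⇒ m₃ = 7491.9126/7 = 1070.27323
m₂^(3/2) = 77.03673^(1.5) = 676.15583
g₁ = m₃ / m₂^(3/2) = 1070.27323 / 676.15583 ≈ 1.583

1.583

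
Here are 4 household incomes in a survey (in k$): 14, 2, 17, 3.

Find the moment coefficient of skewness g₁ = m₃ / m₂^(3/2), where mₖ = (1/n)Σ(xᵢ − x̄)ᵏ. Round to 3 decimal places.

0.068

x̄ = (14 + 2 + 17 + 3) / 4 = 9.0000
deviations (xᵢ − x̄): 5.0000, -7.0000, 8.0000, -6.0000
Σ(xᵢ − x̄)² = 174.0000 ⇒ m₂ = 174.0000/4 = 43.50000
Σ(xᵢ − x̄)³ = 78.0000 ⇒ m₃ = 78.0000/4 = 19.50000
m₂^(3/2) = 43.50000^(1.5) = 286.90220
g₁ = m₃ / m₂^(3/2) = 19.50000 / 286.90220 ≈ 0.068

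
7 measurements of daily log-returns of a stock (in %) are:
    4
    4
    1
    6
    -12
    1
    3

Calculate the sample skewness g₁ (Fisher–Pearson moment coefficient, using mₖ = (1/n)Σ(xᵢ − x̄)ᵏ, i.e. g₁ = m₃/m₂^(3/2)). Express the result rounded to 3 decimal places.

-1.675

x̄ = (4 + 4 + 1 + 6 - 12 + 1 + 3) / 7 = 1.0000
deviations (xᵢ − x̄): 3.0000, 3.0000, 0.0000, 5.0000, -13.0000, 0.0000, 2.0000
Σ(xᵢ − x̄)² = 216.0000 ⇒ m₂ = 216.0000/7 = 30.85714
Σ(xᵢ − x̄)³ = -2010.0000 ⇒ m₃ = -2010.0000/7 = -287.14286
m₂^(3/2) = 30.85714^(1.5) = 171.40898
g₁ = m₃ / m₂^(3/2) = -287.14286 / 171.40898 ≈ -1.675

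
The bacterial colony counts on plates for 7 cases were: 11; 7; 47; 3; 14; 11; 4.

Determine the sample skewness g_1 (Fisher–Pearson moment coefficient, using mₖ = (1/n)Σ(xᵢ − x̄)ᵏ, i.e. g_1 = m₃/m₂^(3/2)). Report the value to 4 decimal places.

x̄ = (11 + 7 + 47 + 3 + 14 + 11 + 4) / 7 = 13.8571
deviations (xᵢ − x̄): -2.8571, -6.8571, 33.1429, -10.8571, 0.1429, -2.8571, -9.8571
Σ(xᵢ − x̄)² = 1376.8571 ⇒ m₂ = 1376.8571/7 = 196.69388
Σ(xᵢ − x̄)³ = 33799.1020 ⇒ m₃ = 33799.1020/7 = 4828.44315
m₂^(3/2) = 196.69388^(1.5) = 2758.58432
g_1 = m₃ / m₂^(3/2) = 4828.44315 / 2758.58432 ≈ 1.7503

1.7503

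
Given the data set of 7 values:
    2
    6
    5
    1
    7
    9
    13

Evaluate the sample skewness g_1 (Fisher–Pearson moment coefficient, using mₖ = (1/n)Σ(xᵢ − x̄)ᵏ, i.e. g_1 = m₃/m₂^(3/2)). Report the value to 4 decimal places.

x̄ = (2 + 6 + 5 + 1 + 7 + 9 + 13) / 7 = 6.1429
deviations (xᵢ − x̄): -4.1429, -0.1429, -1.1429, -5.1429, 0.8571, 2.8571, 6.8571
Σ(xᵢ − x̄)² = 100.8571 ⇒ m₂ = 100.8571/7 = 14.40816
Σ(xᵢ − x̄)³ = 137.7551 ⇒ m₃ = 137.7551/7 = 19.67930
m₂^(3/2) = 14.40816^(1.5) = 54.69063
g_1 = m₃ / m₂^(3/2) = 19.67930 / 54.69063 ≈ 0.3598

0.3598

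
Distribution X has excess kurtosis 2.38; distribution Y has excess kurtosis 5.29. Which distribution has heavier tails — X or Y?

Y

Higher excess kurtosis ⇒ heavier tails relative to the normal distribution.
2.38 vs 5.29: the larger is 5.29, so Y has heavier tails.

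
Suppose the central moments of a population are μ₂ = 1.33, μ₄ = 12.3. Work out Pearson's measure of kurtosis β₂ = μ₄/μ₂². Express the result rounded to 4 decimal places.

6.9535

μ₂² = 1.33² = 1.76890
μ₄/μ₂² = 12.3 / 1.76890 = 6.95347
β₂ ≈ 6.9535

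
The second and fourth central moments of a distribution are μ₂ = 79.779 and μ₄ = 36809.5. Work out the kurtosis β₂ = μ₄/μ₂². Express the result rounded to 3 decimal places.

μ₂² = 79.779² = 6364.68884
μ₄/μ₂² = 36809.5 / 6364.68884 = 5.78339
β₂ ≈ 5.783

5.783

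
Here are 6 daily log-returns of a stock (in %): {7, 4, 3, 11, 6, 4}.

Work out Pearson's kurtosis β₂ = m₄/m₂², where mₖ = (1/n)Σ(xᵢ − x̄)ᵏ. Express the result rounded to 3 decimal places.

2.621

x̄ = 5.8333
Σ(xᵢ − x̄)² = 42.8333 ⇒ m₂ = 7.13889
Σ(xᵢ − x̄)⁴ = 801.4861 ⇒ m₄ = 133.58102
m₂² = 50.96373
β₂ = m₄/m₂² = 133.58102 / 50.96373 ≈ 2.621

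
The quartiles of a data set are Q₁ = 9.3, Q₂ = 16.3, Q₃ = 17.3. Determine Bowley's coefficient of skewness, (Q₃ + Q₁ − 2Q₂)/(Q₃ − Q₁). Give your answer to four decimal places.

-0.7500

numerator: Q₃ + Q₁ − 2Q₂ = 17.3 + 9.3 − 2×16.3 = -6.0000
denominator: Q₃ − Q₁ = 17.3 − 9.3 = 8.0000
Bowley skewness = -6.0000 / 8.0000 ≈ -0.7500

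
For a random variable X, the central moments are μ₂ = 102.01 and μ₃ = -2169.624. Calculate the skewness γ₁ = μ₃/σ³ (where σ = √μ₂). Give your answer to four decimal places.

σ = √μ₂ = √102.01 = 10.10000
σ³ = μ₂^(3/2) = 1030.30100
γ₁ = μ₃/σ³ = -2169.624 / 1030.30100 ≈ -2.1058

-2.1058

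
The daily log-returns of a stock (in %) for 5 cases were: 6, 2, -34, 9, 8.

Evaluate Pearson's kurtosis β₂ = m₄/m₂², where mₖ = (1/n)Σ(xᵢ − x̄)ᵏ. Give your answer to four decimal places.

x̄ = -1.8000
Σ(xᵢ − x̄)² = 1324.8000 ⇒ m₂ = 264.96000
Σ(xᵢ − x̄)⁴ = 1101775.7760 ⇒ m₄ = 220355.15520
m₂² = 70203.80160
β₂ = m₄/m₂² = 220355.15520 / 70203.80160 ≈ 3.1388

3.1388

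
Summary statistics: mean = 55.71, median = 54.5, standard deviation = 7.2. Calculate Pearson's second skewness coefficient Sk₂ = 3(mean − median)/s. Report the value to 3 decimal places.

Sk₂ = 3(55.71 − 54.5) / 7.2 = 3 × 1.2100 / 7.2
    = 3.6300 / 7.2 ≈ 0.504

0.504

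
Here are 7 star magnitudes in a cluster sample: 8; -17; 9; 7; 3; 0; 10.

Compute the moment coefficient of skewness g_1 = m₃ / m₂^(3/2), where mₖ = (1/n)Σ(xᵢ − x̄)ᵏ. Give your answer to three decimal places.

x̄ = (8 - 17 + 9 + 7 + 3 + 0 + 10) / 7 = 2.8571
deviations (xᵢ − x̄): 5.1429, -19.8571, 6.1429, 4.1429, 0.1429, -2.8571, 7.1429
Σ(xᵢ − x̄)² = 534.8571 ⇒ m₂ = 534.8571/7 = 76.40816
Σ(xᵢ − x̄)³ = -7049.7551 ⇒ m₃ = -7049.7551/7 = -1007.10787
m₂^(3/2) = 76.40816^(1.5) = 667.89723
g_1 = m₃ / m₂^(3/2) = -1007.10787 / 667.89723 ≈ -1.508

-1.508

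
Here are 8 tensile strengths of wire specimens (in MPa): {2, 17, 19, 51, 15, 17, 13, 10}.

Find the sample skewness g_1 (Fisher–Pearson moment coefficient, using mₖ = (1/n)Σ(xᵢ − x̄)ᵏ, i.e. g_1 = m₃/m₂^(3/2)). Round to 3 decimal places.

1.604

x̄ = (2 + 17 + 19 + 51 + 15 + 17 + 13 + 10) / 8 = 18.0000
deviations (xᵢ − x̄): -16.0000, -1.0000, 1.0000, 33.0000, -3.0000, -1.0000, -5.0000, -8.0000
Σ(xᵢ − x̄)² = 1446.0000 ⇒ m₂ = 1446.0000/8 = 180.75000
Σ(xᵢ − x̄)³ = 31176.0000 ⇒ m₃ = 31176.0000/8 = 3897.00000
m₂^(3/2) = 180.75000^(1.5) = 2430.06259
g_1 = m₃ / m₂^(3/2) = 3897.00000 / 2430.06259 ≈ 1.604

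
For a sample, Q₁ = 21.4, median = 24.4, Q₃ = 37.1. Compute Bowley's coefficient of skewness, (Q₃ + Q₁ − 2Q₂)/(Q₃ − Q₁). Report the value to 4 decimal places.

0.6178

numerator: Q₃ + Q₁ − 2Q₂ = 37.1 + 21.4 − 2×24.4 = 9.7000
denominator: Q₃ − Q₁ = 37.1 − 21.4 = 15.7000
Bowley skewness = 9.7000 / 15.7000 ≈ 0.6178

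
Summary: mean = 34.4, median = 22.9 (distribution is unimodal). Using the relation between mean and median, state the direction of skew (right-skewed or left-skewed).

mean − median = 34.4 − 22.9 = 11.5
mean > median ⇒ the longer tail is on the right ⇒ right-skewed (positively skewed).

right-skewed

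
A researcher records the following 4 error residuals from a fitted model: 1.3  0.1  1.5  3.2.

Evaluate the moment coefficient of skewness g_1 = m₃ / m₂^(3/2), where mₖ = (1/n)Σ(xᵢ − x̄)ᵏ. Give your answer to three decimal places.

x̄ = (1.3 + 0.1 + 1.5 + 3.2) / 4 = 1.5250
deviations (xᵢ − x̄): -0.2250, -1.4250, -0.0250, 1.6750
Σ(xᵢ − x̄)² = 4.8875 ⇒ m₂ = 4.8875/4 = 1.22188
Σ(xᵢ − x̄)³ = 1.7944 ⇒ m₃ = 1.7944/4 = 0.44859
m₂^(3/2) = 1.22188^(1.5) = 1.35064
g_1 = m₃ / m₂^(3/2) = 0.44859 / 1.35064 ≈ 0.332

0.332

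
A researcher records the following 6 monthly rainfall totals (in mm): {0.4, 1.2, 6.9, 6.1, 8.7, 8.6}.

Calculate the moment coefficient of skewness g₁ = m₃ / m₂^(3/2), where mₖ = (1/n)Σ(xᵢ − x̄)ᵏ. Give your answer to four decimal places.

x̄ = (0.4 + 1.2 + 6.9 + 6.1 + 8.7 + 8.6) / 6 = 5.3167
deviations (xᵢ − x̄): -4.9167, -4.1167, 1.5833, 0.7833, 3.3833, 3.2833
Σ(xᵢ − x̄)² = 66.4683 ⇒ m₂ = 66.4683/6 = 11.07806
Σ(xᵢ − x̄)³ = -110.0444 ⇒ m₃ = -110.0444/6 = -18.34074
m₂^(3/2) = 11.07806^(1.5) = 36.87188
g₁ = m₃ / m₂^(3/2) = -18.34074 / 36.87188 ≈ -0.4974

-0.4974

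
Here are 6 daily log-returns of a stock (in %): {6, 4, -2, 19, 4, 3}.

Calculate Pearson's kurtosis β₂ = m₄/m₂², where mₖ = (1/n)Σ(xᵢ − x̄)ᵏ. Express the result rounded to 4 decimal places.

3.3901

x̄ = 5.6667
Σ(xᵢ − x̄)² = 249.3333 ⇒ m₂ = 41.55556
Σ(xᵢ − x̄)⁴ = 35125.7778 ⇒ m₄ = 5854.29630
m₂² = 1726.86420
β₂ = m₄/m₂² = 5854.29630 / 1726.86420 ≈ 3.3901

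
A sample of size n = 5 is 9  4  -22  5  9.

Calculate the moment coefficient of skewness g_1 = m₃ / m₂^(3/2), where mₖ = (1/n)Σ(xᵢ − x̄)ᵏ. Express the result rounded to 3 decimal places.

-1.388

x̄ = (9 + 4 - 22 + 5 + 9) / 5 = 1.0000
deviations (xᵢ − x̄): 8.0000, 3.0000, -23.0000, 4.0000, 8.0000
Σ(xᵢ − x̄)² = 682.0000 ⇒ m₂ = 682.0000/5 = 136.40000
Σ(xᵢ − x̄)³ = -11052.0000 ⇒ m₃ = -11052.0000/5 = -2210.40000
m₂^(3/2) = 136.40000^(1.5) = 1593.02120
g_1 = m₃ / m₂^(3/2) = -2210.40000 / 1593.02120 ≈ -1.388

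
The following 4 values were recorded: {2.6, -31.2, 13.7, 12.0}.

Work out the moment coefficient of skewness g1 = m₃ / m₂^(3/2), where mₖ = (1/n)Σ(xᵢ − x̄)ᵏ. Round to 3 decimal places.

-0.979

x̄ = (2.6 - 31.2 + 13.7 + 12.0) / 4 = -0.7250
deviations (xᵢ − x̄): 3.3250, -30.4750, 14.4250, 12.7250
Σ(xᵢ − x̄)² = 1309.7875 ⇒ m₂ = 1309.7875/4 = 327.44687
Σ(xᵢ − x̄)³ = -23204.0869 ⇒ m₃ = -23204.0869/4 = -5801.02172
m₂^(3/2) = 327.44687^(1.5) = 5925.31271
g1 = m₃ / m₂^(3/2) = -5801.02172 / 5925.31271 ≈ -0.979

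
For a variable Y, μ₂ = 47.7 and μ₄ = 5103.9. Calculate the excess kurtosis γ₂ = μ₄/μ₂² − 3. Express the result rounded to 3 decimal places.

μ₂² = 47.7² = 2275.29000
μ₄/μ₂² = 5103.9 / 2275.29000 = 2.24319
γ₂ = 2.24319 − 3 ≈ -0.757

-0.757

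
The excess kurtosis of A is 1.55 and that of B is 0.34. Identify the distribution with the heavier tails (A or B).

A

Higher excess kurtosis ⇒ heavier tails relative to the normal distribution.
1.55 vs 0.34: the larger is 1.55, so A has heavier tails.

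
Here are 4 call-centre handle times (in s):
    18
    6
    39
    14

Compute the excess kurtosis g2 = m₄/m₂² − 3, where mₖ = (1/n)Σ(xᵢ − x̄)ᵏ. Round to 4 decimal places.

x̄ = 19.2500
Σ(xᵢ − x̄)² = 594.7500 ⇒ m₂ = 148.68750
Σ(xᵢ − x̄)⁴ = 183733.0781 ⇒ m₄ = 45933.26953
m₂² = 22107.97266
g2 = m₄/m₂² − 3 = 2.07768 − 3 ≈ -0.9223

-0.9223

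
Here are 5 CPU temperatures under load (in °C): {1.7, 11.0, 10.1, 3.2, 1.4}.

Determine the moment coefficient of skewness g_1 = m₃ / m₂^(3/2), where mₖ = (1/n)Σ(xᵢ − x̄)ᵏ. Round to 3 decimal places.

0.361

x̄ = (1.7 + 11.0 + 10.1 + 3.2 + 1.4) / 5 = 5.4800
deviations (xᵢ − x̄): -3.7800, 5.5200, 4.6200, -2.2800, -4.0800
Σ(xᵢ − x̄)² = 87.9480 ⇒ m₂ = 87.9480/5 = 17.58960
Σ(xᵢ − x̄)³ = 133.0279 ⇒ m₃ = 133.0279/5 = 26.60558
m₂^(3/2) = 17.58960^(1.5) = 73.77071
g_1 = m₃ / m₂^(3/2) = 26.60558 / 73.77071 ≈ 0.361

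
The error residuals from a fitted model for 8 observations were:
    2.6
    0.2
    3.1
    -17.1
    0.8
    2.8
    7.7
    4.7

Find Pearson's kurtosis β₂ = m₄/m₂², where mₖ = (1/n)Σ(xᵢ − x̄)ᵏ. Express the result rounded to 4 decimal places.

x̄ = 0.6000
Σ(xᵢ − x̄)² = 395.8000 ⇒ m₂ = 49.47500
Σ(xᵢ − x̄)⁴ = 101052.8836 ⇒ m₄ = 12631.61045
m₂² = 2447.77563
β₂ = m₄/m₂² = 12631.61045 / 2447.77563 ≈ 5.1604

5.1604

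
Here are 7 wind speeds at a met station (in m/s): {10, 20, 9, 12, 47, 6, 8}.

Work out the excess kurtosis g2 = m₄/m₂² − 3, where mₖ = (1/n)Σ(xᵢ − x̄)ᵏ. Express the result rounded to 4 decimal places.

x̄ = 16.0000
Σ(xᵢ − x̄)² = 1242.0000 ⇒ m₂ = 177.42857
Σ(xᵢ − x̄)⁴ = 941826.0000 ⇒ m₄ = 134546.57143
m₂² = 31480.89796
g2 = m₄/m₂² − 3 = 4.27391 − 3 ≈ 1.2739

1.2739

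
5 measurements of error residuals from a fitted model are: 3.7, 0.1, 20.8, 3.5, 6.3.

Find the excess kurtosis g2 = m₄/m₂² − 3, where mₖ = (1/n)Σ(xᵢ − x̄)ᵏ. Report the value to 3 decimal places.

-0.086

x̄ = 6.8800
Σ(xᵢ − x̄)² = 261.6080 ⇒ m₂ = 52.32160
Σ(xᵢ − x̄)⁴ = 39891.4023 ⇒ m₄ = 7978.28046
m₂² = 2737.54983
g2 = m₄/m₂² − 3 = 2.91439 − 3 ≈ -0.086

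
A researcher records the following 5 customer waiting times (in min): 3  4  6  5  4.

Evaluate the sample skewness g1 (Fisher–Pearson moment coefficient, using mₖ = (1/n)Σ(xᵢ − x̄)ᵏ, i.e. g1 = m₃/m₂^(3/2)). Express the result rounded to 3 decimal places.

0.272

x̄ = (3 + 4 + 6 + 5 + 4) / 5 = 4.4000
deviations (xᵢ − x̄): -1.4000, -0.4000, 1.6000, 0.6000, -0.4000
Σ(xᵢ − x̄)² = 5.2000 ⇒ m₂ = 5.2000/5 = 1.04000
Σ(xᵢ − x̄)³ = 1.4400 ⇒ m₃ = 1.4400/5 = 0.28800
m₂^(3/2) = 1.04000^(1.5) = 1.06060
g1 = m₃ / m₂^(3/2) = 0.28800 / 1.06060 ≈ 0.272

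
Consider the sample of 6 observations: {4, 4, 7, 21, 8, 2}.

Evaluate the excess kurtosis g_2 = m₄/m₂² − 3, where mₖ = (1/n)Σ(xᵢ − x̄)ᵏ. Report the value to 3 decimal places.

x̄ = 7.6667
Σ(xᵢ − x̄)² = 237.3333 ⇒ m₂ = 39.55556
Σ(xᵢ − x̄)⁴ = 32997.7778 ⇒ m₄ = 5499.62963
m₂² = 1564.64198
g_2 = m₄/m₂² − 3 = 3.51494 − 3 ≈ 0.515

0.515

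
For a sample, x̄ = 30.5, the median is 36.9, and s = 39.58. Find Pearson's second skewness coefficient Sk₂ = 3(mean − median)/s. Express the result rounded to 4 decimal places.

Sk₂ = 3(30.5 − 36.9) / 39.58 = 3 × -6.4000 / 39.58
    = -19.2000 / 39.58 ≈ -0.4851

-0.4851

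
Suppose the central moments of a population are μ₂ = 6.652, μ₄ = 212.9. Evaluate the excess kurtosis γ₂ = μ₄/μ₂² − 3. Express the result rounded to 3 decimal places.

μ₂² = 6.652² = 44.24910
μ₄/μ₂² = 212.9 / 44.24910 = 4.81140
γ₂ = 4.81140 − 3 ≈ 1.811

1.811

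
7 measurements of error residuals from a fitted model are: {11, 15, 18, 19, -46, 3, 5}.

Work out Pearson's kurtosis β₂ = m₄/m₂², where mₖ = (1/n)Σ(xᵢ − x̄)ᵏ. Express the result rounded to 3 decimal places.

4.510

x̄ = 3.5714
Σ(xᵢ − x̄)² = 3091.7143 ⇒ m₂ = 441.67347
Σ(xᵢ − x̄)⁴ = 6158566.6181 ⇒ m₄ = 879795.23115
m₂² = 195075.45356
β₂ = m₄/m₂² = 879795.23115 / 195075.45356 ≈ 4.510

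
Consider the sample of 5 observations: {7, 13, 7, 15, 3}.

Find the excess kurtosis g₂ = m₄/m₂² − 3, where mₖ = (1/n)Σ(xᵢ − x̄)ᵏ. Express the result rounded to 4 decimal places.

x̄ = 9.0000
Σ(xᵢ − x̄)² = 96.0000 ⇒ m₂ = 19.20000
Σ(xᵢ − x̄)⁴ = 2880.0000 ⇒ m₄ = 576.00000
m₂² = 368.64000
g₂ = m₄/m₂² − 3 = 1.56250 − 3 ≈ -1.4375

-1.4375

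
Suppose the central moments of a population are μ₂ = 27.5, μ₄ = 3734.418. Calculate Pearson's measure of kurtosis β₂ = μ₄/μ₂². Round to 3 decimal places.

4.938

μ₂² = 27.5² = 756.25000
μ₄/μ₂² = 3734.418 / 756.25000 = 4.93807
β₂ ≈ 4.938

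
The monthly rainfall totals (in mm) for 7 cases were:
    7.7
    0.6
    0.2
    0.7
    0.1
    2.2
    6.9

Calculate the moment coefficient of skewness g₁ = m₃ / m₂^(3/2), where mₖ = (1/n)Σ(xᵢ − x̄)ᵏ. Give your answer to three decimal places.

x̄ = (7.7 + 0.6 + 0.2 + 0.7 + 0.1 + 2.2 + 6.9) / 7 = 2.6286
deviations (xᵢ − x̄): 5.0714, -2.0286, -2.4286, -1.9286, -2.5286, -0.4286, 4.2714
Σ(xᵢ − x̄)² = 64.2743 ⇒ m₂ = 64.2743/7 = 9.18204
Σ(xᵢ − x̄)³ = 162.2766 ⇒ m₃ = 162.2766/7 = 23.18237
m₂^(3/2) = 9.18204^(1.5) = 27.82331
g₁ = m₃ / m₂^(3/2) = 23.18237 / 27.82331 ≈ 0.833

0.833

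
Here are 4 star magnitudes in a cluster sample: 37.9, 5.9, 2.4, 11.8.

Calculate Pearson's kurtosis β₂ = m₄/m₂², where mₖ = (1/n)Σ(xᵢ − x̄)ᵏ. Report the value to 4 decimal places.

2.1750

x̄ = 14.5000
Σ(xᵢ − x̄)² = 775.2200 ⇒ m₂ = 193.80500
Σ(xᵢ − x̄)⁴ = 326781.0674 ⇒ m₄ = 81695.26685
m₂² = 37560.37802
β₂ = m₄/m₂² = 81695.26685 / 37560.37802 ≈ 2.1750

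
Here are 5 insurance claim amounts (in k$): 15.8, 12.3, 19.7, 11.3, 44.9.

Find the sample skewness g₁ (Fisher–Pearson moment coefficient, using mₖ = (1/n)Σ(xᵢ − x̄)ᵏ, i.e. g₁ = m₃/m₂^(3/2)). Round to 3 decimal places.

x̄ = (15.8 + 12.3 + 19.7 + 11.3 + 44.9) / 5 = 20.8000
deviations (xᵢ − x̄): -5.0000, -8.5000, -1.1000, -9.5000, 24.1000
Σ(xᵢ − x̄)² = 769.5200 ⇒ m₂ = 769.5200/5 = 153.90400
Σ(xᵢ − x̄)³ = 12399.6900 ⇒ m₃ = 12399.6900/5 = 2479.93800
m₂^(3/2) = 153.90400^(1.5) = 1909.30303
g₁ = m₃ / m₂^(3/2) = 2479.93800 / 1909.30303 ≈ 1.299

1.299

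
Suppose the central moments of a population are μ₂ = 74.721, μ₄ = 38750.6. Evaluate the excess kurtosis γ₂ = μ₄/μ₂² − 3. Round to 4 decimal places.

3.9405

μ₂² = 74.721² = 5583.22784
μ₄/μ₂² = 38750.6 / 5583.22784 = 6.94054
γ₂ = 6.94054 − 3 ≈ 3.9405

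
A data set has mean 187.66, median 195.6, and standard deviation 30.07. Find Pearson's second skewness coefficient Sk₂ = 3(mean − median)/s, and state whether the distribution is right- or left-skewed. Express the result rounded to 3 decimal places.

-0.792, left-skewed

Sk₂ = 3(187.66 − 195.6) / 30.07 = 3 × -7.9400 / 30.07
    = -23.8200 / 30.07 ≈ -0.792
Sk₂ < 0 ⇒ mean < median ⇒ left-skewed (negative skew).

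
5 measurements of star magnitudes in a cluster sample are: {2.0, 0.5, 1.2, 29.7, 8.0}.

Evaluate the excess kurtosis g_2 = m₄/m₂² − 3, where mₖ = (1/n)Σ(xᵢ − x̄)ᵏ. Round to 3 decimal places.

-0.058

x̄ = 8.2800
Σ(xᵢ − x̄)² = 608.9880 ⇒ m₂ = 121.79760
Σ(xᵢ − x̄)⁴ = 218244.2256 ⇒ m₄ = 43648.84513
m₂² = 14834.65537
g_2 = m₄/m₂² − 3 = 2.94236 − 3 ≈ -0.058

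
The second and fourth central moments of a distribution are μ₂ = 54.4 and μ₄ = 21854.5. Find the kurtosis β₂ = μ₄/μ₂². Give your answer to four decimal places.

7.3849

μ₂² = 54.4² = 2959.36000
μ₄/μ₂² = 21854.5 / 2959.36000 = 7.38487
β₂ ≈ 7.3849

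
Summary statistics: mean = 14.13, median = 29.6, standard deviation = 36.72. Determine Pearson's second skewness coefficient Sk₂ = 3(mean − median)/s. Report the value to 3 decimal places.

-1.264

Sk₂ = 3(14.13 − 29.6) / 36.72 = 3 × -15.4700 / 36.72
    = -46.4100 / 36.72 ≈ -1.264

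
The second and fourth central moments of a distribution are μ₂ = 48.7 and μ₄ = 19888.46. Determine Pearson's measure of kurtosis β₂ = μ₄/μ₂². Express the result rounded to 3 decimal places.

μ₂² = 48.7² = 2371.69000
μ₄/μ₂² = 19888.46 / 2371.69000 = 8.38578
β₂ ≈ 8.386

8.386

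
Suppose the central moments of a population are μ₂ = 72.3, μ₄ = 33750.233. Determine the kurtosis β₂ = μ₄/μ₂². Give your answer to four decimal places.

μ₂² = 72.3² = 5227.29000
μ₄/μ₂² = 33750.233 / 5227.29000 = 6.45654
β₂ ≈ 6.4565

6.4565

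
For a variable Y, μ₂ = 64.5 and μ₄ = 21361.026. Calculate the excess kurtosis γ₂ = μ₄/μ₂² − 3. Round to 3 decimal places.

μ₂² = 64.5² = 4160.25000
μ₄/μ₂² = 21361.026 / 4160.25000 = 5.13455
γ₂ = 5.13455 − 3 ≈ 2.135

2.135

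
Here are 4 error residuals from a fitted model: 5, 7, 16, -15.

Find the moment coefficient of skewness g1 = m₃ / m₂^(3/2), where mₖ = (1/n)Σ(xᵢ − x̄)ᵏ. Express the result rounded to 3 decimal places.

-0.680

x̄ = (5 + 7 + 16 - 15) / 4 = 3.2500
deviations (xᵢ − x̄): 1.7500, 3.7500, 12.7500, -18.2500
Σ(xᵢ − x̄)² = 512.7500 ⇒ m₂ = 512.7500/4 = 128.18750
Σ(xᵢ − x̄)³ = -3947.6250 ⇒ m₃ = -3947.6250/4 = -986.90625
m₂^(3/2) = 128.18750^(1.5) = 1451.33783
g1 = m₃ / m₂^(3/2) = -986.90625 / 1451.33783 ≈ -0.680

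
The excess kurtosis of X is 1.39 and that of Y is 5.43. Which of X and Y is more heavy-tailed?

Y

Higher excess kurtosis ⇒ heavier tails relative to the normal distribution.
1.39 vs 5.43: the larger is 5.43, so Y has heavier tails.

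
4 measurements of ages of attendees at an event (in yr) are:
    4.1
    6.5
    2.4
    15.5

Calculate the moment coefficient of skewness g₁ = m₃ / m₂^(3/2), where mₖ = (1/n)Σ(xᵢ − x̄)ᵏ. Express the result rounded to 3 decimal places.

0.881

x̄ = (4.1 + 6.5 + 2.4 + 15.5) / 4 = 7.1250
deviations (xᵢ − x̄): -3.0250, -0.6250, -4.7250, 8.3750
Σ(xᵢ − x̄)² = 102.0075 ⇒ m₂ = 102.0075/4 = 25.50188
Σ(xᵢ − x̄)³ = 454.0144 ⇒ m₃ = 454.0144/4 = 113.50359
m₂^(3/2) = 25.50188^(1.5) = 128.78289
g₁ = m₃ / m₂^(3/2) = 113.50359 / 128.78289 ≈ 0.881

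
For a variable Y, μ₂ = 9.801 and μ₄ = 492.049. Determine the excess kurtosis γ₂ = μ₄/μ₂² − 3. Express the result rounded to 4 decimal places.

μ₂² = 9.801² = 96.05960
μ₄/μ₂² = 492.049 / 96.05960 = 5.12233
γ₂ = 5.12233 − 3 ≈ 2.1223

2.1223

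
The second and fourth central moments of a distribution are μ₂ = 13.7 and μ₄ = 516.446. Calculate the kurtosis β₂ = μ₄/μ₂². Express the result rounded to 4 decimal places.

2.7516

μ₂² = 13.7² = 187.69000
μ₄/μ₂² = 516.446 / 187.69000 = 2.75159
β₂ ≈ 2.7516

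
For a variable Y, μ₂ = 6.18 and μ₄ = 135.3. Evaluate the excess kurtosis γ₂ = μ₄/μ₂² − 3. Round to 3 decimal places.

μ₂² = 6.18² = 38.19240
μ₄/μ₂² = 135.3 / 38.19240 = 3.54259
γ₂ = 3.54259 − 3 ≈ 0.543

0.543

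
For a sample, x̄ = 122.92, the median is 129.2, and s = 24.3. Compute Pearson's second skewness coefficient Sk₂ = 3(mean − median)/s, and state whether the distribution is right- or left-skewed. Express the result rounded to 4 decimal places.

Sk₂ = 3(122.92 − 129.2) / 24.3 = 3 × -6.2800 / 24.3
    = -18.8400 / 24.3 ≈ -0.7753
Sk₂ < 0 ⇒ mean < median ⇒ left-skewed (negative skew).

-0.7753, left-skewed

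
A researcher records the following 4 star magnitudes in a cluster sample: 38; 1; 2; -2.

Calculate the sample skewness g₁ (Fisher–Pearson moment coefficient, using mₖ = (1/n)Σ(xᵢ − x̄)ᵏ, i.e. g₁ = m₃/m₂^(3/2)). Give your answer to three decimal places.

x̄ = (38 + 1 + 2 - 2) / 4 = 9.7500
deviations (xᵢ − x̄): 28.2500, -8.7500, -7.7500, -11.7500
Σ(xᵢ − x̄)² = 1072.7500 ⇒ m₂ = 1072.7500/4 = 268.18750
Σ(xᵢ − x̄)³ = 19787.6250 ⇒ m₃ = 19787.6250/4 = 4946.90625
m₂^(3/2) = 268.18750^(1.5) = 4391.95415
g₁ = m₃ / m₂^(3/2) = 4946.90625 / 4391.95415 ≈ 1.126

1.126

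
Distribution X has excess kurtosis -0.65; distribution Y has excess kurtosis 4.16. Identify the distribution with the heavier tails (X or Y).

Y

Higher excess kurtosis ⇒ heavier tails relative to the normal distribution.
-0.65 vs 4.16: the larger is 4.16, so Y has heavier tails. (Y is leptokurtic — heavier-than-normal tails; the other is platykurtic.)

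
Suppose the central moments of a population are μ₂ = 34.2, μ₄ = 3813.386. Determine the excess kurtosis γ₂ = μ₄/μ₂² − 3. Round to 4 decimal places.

0.2603

μ₂² = 34.2² = 1169.64000
μ₄/μ₂² = 3813.386 / 1169.64000 = 3.26031
γ₂ = 3.26031 − 3 ≈ 0.2603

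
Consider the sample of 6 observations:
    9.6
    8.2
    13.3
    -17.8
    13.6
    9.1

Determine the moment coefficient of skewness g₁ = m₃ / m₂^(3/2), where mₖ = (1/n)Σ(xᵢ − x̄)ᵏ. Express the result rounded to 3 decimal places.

-1.645

x̄ = (9.6 + 8.2 + 13.3 - 17.8 + 13.6 + 9.1) / 6 = 6.0000
deviations (xᵢ − x̄): 3.6000, 2.2000, 7.3000, -23.8000, 7.6000, 3.1000
Σ(xᵢ − x̄)² = 704.9000 ⇒ m₂ = 704.9000/6 = 117.48333
Σ(xᵢ − x̄)³ = -12566.1840 ⇒ m₃ = -12566.1840/6 = -2094.36400
m₂^(3/2) = 117.48333^(1.5) = 1273.39867
g₁ = m₃ / m₂^(3/2) = -2094.36400 / 1273.39867 ≈ -1.645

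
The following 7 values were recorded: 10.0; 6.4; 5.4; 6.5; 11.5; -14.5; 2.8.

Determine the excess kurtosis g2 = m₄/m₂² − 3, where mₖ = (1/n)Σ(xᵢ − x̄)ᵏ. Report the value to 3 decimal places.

x̄ = 4.0143
Σ(xᵢ − x̄)² = 449.9086 ⇒ m₂ = 64.27265
Σ(xᵢ − x̄)⁴ = 121997.4475 ⇒ m₄ = 17428.20679
m₂² = 4130.97393
g2 = m₄/m₂² − 3 = 4.21891 − 3 ≈ 1.219

1.219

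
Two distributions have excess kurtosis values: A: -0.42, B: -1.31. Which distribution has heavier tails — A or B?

A

Higher excess kurtosis ⇒ heavier tails relative to the normal distribution.
-0.42 vs -1.31: the larger is -0.42, so A has heavier tails.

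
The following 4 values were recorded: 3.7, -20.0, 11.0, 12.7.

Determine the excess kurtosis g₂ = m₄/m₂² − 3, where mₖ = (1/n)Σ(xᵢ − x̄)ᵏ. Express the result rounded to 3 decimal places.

-0.862

x̄ = 1.8500
Σ(xᵢ − x̄)² = 682.2900 ⇒ m₂ = 170.57250
Σ(xᵢ − x̄)⁴ = 248812.0010 ⇒ m₄ = 62203.00026
m₂² = 29094.97776
g₂ = m₄/m₂² − 3 = 2.13793 − 3 ≈ -0.862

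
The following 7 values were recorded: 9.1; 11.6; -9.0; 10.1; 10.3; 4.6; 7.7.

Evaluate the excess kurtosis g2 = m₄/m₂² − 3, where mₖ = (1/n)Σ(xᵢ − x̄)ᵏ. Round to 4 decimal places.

x̄ = 6.3429
Σ(xᵢ − x̄)² = 305.2971 ⇒ m₂ = 43.61388
Σ(xᵢ − x̄)⁴ = 56693.4071 ⇒ m₄ = 8099.05816
m₂² = 1902.17032
g2 = m₄/m₂² − 3 = 4.25780 − 3 ≈ 1.2578

1.2578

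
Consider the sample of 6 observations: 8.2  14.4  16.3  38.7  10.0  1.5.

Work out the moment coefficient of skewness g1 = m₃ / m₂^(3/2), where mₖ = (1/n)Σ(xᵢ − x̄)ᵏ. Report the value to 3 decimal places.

x̄ = (8.2 + 14.4 + 16.3 + 38.7 + 10.0 + 1.5) / 6 = 14.8500
deviations (xᵢ − x̄): -6.6500, -0.4500, 1.4500, 23.8500, -4.8500, -13.3500
Σ(xᵢ − x̄)² = 817.0950 ⇒ m₂ = 817.0950/6 = 136.18250
Σ(xᵢ − x̄)³ = 10781.9400 ⇒ m₃ = 10781.9400/6 = 1796.99000
m₂^(3/2) = 136.18250^(1.5) = 1589.21243
g1 = m₃ / m₂^(3/2) = 1796.99000 / 1589.21243 ≈ 1.131

1.131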